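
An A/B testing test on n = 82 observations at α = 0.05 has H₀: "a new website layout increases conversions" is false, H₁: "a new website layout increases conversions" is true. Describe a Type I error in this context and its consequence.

Type I error: rejecting H₀ when it is true — concluding that a new website layout increases conversions when in fact it is not. Consequence: rolling out a layout that doesn't actually help — wasted engineering effort.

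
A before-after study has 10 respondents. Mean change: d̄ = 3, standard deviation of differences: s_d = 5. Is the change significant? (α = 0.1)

t = d̄/(s_d/√n) = 3/(5/√10) = 1.897. df = 9, critical t = ±1.833. Reject H₀.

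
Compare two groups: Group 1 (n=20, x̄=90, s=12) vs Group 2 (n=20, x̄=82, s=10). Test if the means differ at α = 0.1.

Pooled sp = 11.05. t = 2.29, df = 38. Critical t = ±1.686. Reject H₀.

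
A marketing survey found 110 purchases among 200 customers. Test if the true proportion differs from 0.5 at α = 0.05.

p̂ = 0.55, p₀ = 0.5. z = (p̂ - p₀)/√(p₀(1-p₀)/n) = 1.414. Critical: ±1.96. Fail to reject H₀.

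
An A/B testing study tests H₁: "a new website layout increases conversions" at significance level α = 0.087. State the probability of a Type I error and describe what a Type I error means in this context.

P(Type I error) = α = 0.087. A Type I error is rejecting H₀ when H₀ is actually true (false positive) — here, concluding that a new website layout increases conversions when in fact this is not the case. Consequence: rolling out a layout that doesn't actually help — wasted engineering effort.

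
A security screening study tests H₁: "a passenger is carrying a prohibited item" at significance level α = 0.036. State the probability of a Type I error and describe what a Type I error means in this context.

P(Type I error) = α = 0.036. A Type I error is rejecting H₀ when H₀ is actually true (false positive) — here, concluding that a passenger is carrying a prohibited item when in fact this is not the case. Consequence: detaining an innocent passenger — delay and inconvenience.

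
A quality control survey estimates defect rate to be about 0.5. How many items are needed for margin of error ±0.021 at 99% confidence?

n = z²p(1-p)/E² = 2.576²×0.5×0.5/0.021² = 3761.8 → n = 3762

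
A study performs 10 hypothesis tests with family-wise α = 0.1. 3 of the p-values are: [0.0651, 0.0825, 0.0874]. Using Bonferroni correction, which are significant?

Bonferroni α = 0.1/10 = 0.01. None of the given p-values are significant.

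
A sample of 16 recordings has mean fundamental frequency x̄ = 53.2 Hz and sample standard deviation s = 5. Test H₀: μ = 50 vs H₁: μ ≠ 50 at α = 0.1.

t = (x̄ - μ₀)/(s/√n) = (53.2 - 50)/(5/√16) = 2.56. df = 15, critical t = ±1.753. Reject H₀.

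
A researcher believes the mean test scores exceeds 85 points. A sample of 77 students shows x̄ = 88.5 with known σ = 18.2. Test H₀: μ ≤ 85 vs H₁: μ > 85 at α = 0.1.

z = 1.687. Critical value: 1.28. Reject H₀.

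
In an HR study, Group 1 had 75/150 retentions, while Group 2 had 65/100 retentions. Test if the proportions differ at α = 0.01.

p̂₁ = 0.5, p̂₂ = 0.65, pooled p̂ = 0.56. z = -2.341. Critical: ±2.576. Fail to reject H₀.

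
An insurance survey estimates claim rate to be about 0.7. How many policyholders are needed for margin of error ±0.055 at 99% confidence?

n = z²p(1-p)/E² = 2.576²×0.7×0.3/0.055² = 460.7 → n = 461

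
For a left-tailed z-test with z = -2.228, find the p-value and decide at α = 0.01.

p = P(Z < -2.228) = Φ(-2.228) ≈ 0.0129. Since p ≥ 0.01, fail to reject H₀ (not significant) at α = 0.01.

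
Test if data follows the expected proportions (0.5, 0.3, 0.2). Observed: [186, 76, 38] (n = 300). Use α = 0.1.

Expected: [150.0, 90.0, 60.0]. χ² = 18.884. df = 2, critical = 4.605. Reject H₀.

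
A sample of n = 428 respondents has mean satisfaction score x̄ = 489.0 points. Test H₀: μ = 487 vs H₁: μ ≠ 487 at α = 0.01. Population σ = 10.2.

z = (x̄ - μ₀)/(σ/√n) = (489.0 - 487)/(10.2/√428) = 4.057. Critical value: ±2.576. Since |4.057| > 2.576, Reject H₀.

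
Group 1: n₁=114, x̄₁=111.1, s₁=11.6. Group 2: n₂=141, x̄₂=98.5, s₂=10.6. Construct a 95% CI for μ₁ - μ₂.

Difference = 12.6. SE = √(11.6²/114 + 10.6²/141) = 1.406. CI = (9.84, 15.36)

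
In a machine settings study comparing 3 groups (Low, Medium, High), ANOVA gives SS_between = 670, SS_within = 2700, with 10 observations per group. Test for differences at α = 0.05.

df_between = 2, df_within = 27. F = MS_between/MS_within = 335.0/100.0 = 3.35. F_crit ≈ 3.354. Fail to reject H₀.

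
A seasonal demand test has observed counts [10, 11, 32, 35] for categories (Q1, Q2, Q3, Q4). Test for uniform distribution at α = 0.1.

Expected = 22 each. χ² = Σ(O-E)²/E = 24.273. df = 3, critical value = 6.251. Reject H₀.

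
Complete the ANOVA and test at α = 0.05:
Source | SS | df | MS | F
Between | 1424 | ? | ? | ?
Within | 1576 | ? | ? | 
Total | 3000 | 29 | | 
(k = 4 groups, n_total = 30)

df_between = 3, df_within = 26. MS_between = 474.67, MS_within = 60.62. F = 7.831, F_crit ≈ 2.975. Reject H₀.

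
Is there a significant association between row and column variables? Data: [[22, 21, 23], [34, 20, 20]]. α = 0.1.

χ² = 2.356. df = 2, critical = 4.605. Fail to reject H₀. No evidence of dependence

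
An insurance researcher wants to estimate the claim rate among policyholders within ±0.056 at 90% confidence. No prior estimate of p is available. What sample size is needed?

Conservative approach: use p = 0.5 (maximizes p(1-p) = 0.25). n = z²(0.25)/E² = 1.645²×0.25/0.056² = 215.7 → n = 216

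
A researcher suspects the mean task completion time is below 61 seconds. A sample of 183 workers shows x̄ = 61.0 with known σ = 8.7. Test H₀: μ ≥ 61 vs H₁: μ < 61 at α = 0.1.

z = 0.0. Critical value: -1.28. Fail to reject H₀.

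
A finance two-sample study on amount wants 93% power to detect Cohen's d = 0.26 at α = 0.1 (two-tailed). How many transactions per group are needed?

z_{α/2} = 1.645, z_β = Φ⁻¹(0.93) = 1.476. For small effect (d = 0.26): n per group = 2(z_{α/2} + z_β)²/d² = 2(1.645 + 1.476)²/0.26² = 288.2 → 289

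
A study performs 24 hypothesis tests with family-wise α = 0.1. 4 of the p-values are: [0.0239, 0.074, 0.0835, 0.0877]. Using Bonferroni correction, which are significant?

Bonferroni α = 0.1/24 = 0.00417. None of the given p-values are significant.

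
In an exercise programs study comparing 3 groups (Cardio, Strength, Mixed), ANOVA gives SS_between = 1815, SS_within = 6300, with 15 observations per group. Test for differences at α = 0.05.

df_between = 2, df_within = 42. F = MS_between/MS_within = 907.5/150.0 = 6.05. F_crit ≈ 3.22. Reject H₀. At least one mean differs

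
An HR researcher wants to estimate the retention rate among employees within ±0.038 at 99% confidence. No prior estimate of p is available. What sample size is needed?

Conservative approach: use p = 0.5 (maximizes p(1-p) = 0.25). n = z²(0.25)/E² = 2.576²×0.25/0.038² = 1148.9 → n = 1149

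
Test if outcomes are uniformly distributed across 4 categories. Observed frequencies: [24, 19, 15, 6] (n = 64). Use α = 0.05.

Expected = 16 each. χ² = Σ(O-E)²/E = 10.875. df = 3, critical value = 7.815. Reject H₀.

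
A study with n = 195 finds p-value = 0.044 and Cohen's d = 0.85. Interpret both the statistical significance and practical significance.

Statistically significant (p = 0.044 < 0.05). Cohen's d = 0.85 indicates a large effect size. Both statistical and practical significance should be considered.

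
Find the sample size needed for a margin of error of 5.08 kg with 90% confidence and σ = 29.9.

n = (z*σ/E)² = (1.645×29.9/5.08)² = 93.7 → n = 94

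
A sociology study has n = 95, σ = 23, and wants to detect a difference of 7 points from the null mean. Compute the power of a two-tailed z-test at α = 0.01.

SE = σ/√n = 23/√95 = 2.36. Non-centrality λ = d/SE = 7/2.36 = 2.966. Power ≈ Φ(λ - z_{α/2}) = Φ(2.966 - 2.576) = Φ(0.39) = 0.652.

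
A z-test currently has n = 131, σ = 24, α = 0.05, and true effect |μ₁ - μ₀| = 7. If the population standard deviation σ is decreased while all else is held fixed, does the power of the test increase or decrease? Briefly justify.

Power increases: a smaller σ shrinks the standard error σ/√n, moving the sampling distribution under H₁ further from the critical value.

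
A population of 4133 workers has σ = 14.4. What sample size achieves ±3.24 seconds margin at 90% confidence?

Without FPC: n₀ = (1.645×14.4/3.24)² = 53.452. With FPC: n = n₀N/(n₀+N-1) = 52.8 → n = 53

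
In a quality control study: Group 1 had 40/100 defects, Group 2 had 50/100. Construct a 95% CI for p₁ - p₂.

p̂₁ = 0.4, p̂₂ = 0.5. Difference = -0.1. CI = (-0.237, 0.037)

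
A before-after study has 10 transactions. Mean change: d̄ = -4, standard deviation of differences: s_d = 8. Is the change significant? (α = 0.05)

t = d̄/(s_d/√n) = -4/(8/√10) = -1.581. df = 9, critical t = ±2.262. Fail to reject H₀.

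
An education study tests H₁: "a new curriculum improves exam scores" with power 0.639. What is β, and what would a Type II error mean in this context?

β = 1 - power = 1 - 0.639 = 0.361. A Type II error is failing to reject H₀ when H₀ is false (false negative) — here, failing to conclude that a new curriculum improves exam scores when in fact it is true. Consequence: keeping the old curriculum when the new one would have helped students.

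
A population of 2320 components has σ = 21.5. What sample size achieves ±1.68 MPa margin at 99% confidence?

Without FPC: n₀ = (2.576×21.5/1.68)² = 1086.801. With FPC: n = n₀N/(n₀+N-1) = 740.3 → n = 741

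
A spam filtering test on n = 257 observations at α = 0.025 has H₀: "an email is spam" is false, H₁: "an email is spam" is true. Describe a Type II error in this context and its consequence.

Type II error: failing to reject H₀ when it is false — concluding that an email is spam is not supported when in fact it is. Consequence: a spam email lands in the inbox.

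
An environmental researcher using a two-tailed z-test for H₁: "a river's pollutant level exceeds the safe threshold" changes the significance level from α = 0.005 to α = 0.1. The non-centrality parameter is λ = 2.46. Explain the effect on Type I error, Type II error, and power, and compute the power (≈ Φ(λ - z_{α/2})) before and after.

Increasing α from 0.005 to 0.1:
• Type I error rate increases (α is the Type I rate by definition).
• Critical value moves from z_{α/2} = 2.807 to 1.645, so power = Φ(λ - z_{α/2}) goes from Φ(2.46 - 2.807) = 0.364 to Φ(2.46 - 1.645) = 0.792.
• Type II error rate β = 1 - power therefore decreases (0.636 → 0.208).
Appropriate when false negatives are costly — here, allowing unsafe pollution to continue.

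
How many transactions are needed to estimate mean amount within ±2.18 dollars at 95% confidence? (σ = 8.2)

n = (z*σ/E)² = (1.96×8.2/2.18)² = 54.4 → n = 55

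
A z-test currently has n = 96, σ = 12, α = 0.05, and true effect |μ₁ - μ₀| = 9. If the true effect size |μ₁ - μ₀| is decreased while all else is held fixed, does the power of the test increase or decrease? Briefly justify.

Power decreases: a smaller true effect decreases the non-centrality λ = |μ₁ - μ₀|/(σ/√n).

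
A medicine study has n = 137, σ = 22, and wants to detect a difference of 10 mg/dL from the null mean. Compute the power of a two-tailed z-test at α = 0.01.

SE = σ/√n = 22/√137 = 1.88. Non-centrality λ = d/SE = 10/1.88 = 5.32. Power ≈ Φ(λ - z_{α/2}) = Φ(5.32 - 2.576) = Φ(2.744) = 0.997.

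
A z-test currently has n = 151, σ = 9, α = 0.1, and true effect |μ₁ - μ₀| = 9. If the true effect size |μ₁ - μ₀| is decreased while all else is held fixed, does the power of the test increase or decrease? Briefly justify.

Power decreases: a smaller true effect decreases the non-centrality λ = |μ₁ - μ₀|/(σ/√n).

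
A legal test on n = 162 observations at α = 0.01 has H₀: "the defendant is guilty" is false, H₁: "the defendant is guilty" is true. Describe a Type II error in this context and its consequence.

Type II error: failing to reject H₀ when it is false — concluding that the defendant is guilty is not supported when in fact it is. Consequence: acquitting a guilty person.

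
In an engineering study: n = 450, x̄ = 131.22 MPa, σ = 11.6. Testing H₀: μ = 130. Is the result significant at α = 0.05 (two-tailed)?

z = (131.22 - 130)/(11.6/√450) = 2.231. Since |z| > 1.96, significant at α = 0.05.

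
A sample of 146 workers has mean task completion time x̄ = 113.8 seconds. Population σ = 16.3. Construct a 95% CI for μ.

CI = x̄ ± z*(σ/√n) = 113.8 ± 1.96(16.3/√146) = 113.8 ± 2.64 = (111.16, 116.44)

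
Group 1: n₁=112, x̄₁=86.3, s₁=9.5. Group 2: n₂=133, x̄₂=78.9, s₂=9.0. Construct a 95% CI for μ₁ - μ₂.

Difference = 7.4. SE = √(9.5²/112 + 9.0²/133) = 1.189. CI = (5.07, 9.73)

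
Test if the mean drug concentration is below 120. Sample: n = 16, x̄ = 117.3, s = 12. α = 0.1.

t = (117.3 - 120)/(12/√16) = -0.9, df = 15. Critical t = -1.341. Fail to reject H₀.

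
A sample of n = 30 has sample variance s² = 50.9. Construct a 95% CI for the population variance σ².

df = 29. χ²_{0.025} = 45.722, χ²_{0.975} = 16.047. CI for σ² = ((n-1)s²/χ²_{α/2}, (n-1)s²/χ²_{1-α/2}) = (29·50.9/45.722, 29·50.9/16.047) = (32.28, 91.99)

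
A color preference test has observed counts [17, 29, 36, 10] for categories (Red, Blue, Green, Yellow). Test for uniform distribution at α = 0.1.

Expected = 23 each. χ² = Σ(O-E)²/E = 17.826. df = 3, critical value = 6.251. Reject H₀.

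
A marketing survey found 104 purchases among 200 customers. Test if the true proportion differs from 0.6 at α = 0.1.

p̂ = 0.52, p₀ = 0.6. z = (p̂ - p₀)/√(p₀(1-p₀)/n) = -2.309. Critical: ±1.645. Reject H₀.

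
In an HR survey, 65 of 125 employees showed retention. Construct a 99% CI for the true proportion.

p̂ = 0.52. CI = p̂ ± z*√(p̂(1-p̂)/n) = (0.405, 0.635)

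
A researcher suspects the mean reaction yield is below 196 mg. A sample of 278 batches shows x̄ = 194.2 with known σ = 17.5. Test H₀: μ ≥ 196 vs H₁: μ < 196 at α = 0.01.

z = -1.715. Critical value: -2.33. Fail to reject H₀.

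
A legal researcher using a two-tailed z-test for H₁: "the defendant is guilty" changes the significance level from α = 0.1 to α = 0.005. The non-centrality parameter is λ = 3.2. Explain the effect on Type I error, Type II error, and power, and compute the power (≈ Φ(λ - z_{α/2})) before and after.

Decreasing α from 0.1 to 0.005:
• Type I error rate decreases (α is the Type I rate by definition).
• Critical value moves from z_{α/2} = 1.645 to 2.807, so power = Φ(λ - z_{α/2}) goes from Φ(3.2 - 1.645) = 0.94 to Φ(3.2 - 2.807) = 0.653.
• Type II error rate β = 1 - power therefore increases (0.06 → 0.347).
Appropriate when false positives are costly — here, convicting an innocent person.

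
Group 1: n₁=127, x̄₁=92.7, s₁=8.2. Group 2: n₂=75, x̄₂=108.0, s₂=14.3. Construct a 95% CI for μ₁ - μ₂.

Difference = -15.3. SE = √(8.2²/127 + 14.3²/75) = 1.804. CI = (-18.84, -11.76)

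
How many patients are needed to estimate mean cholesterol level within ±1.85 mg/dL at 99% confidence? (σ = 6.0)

n = (z*σ/E)² = (2.576×6.0/1.85)² = 69.8 → n = 70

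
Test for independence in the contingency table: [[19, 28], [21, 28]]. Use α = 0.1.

χ² = 0.058. df = 1, critical = 2.706. Fail to reject H₀. No evidence of dependence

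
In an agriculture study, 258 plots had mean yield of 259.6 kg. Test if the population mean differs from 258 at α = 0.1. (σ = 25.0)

z = (x̄ - μ₀)/(σ/√n) = (259.6 - 258)/(25.0/√258) = 1.028. Critical value: ±1.645. Since |1.028| ≤ 1.645, Fail to reject H₀.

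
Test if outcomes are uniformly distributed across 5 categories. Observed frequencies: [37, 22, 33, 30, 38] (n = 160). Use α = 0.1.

Expected = 32 each. χ² = Σ(O-E)²/E = 5.188. df = 4, critical value = 7.779. Fail to reject H₀.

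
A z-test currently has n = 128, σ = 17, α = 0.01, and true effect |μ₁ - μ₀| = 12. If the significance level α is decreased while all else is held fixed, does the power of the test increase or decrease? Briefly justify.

Power decreases: a smaller α raises the critical value, so less of the H₁ sampling distribution falls in the rejection region.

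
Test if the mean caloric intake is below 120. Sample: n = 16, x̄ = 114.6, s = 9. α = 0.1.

t = (114.6 - 120)/(9/√16) = -2.4, df = 15. Critical t = -1.341. Reject H₀.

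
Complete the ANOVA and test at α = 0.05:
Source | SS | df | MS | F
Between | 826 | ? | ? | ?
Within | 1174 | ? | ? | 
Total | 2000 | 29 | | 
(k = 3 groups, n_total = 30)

df_between = 2, df_within = 27. MS_between = 413.0, MS_within = 43.48. F = 9.498, F_crit ≈ 3.354. Reject H₀.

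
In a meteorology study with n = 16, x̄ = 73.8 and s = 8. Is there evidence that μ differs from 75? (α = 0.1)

t = (x̄ - μ₀)/(s/√n) = (73.8 - 75)/(8/√16) = -0.6. df = 15, critical t = ±1.753. Fail to reject H₀.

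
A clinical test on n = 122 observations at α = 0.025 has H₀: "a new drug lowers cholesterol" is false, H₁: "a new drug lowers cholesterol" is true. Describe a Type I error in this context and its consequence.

Type I error: rejecting H₀ when it is true — concluding that a new drug lowers cholesterol when in fact it is not. Consequence: approving an ineffective drug — patients take a useless medication and may skip effective alternatives.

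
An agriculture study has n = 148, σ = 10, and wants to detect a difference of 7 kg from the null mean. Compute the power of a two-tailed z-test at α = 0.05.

SE = σ/√n = 10/√148 = 0.822. Non-centrality λ = d/SE = 7/0.822 = 8.516. Power ≈ Φ(λ - z_{α/2}) = Φ(8.516 - 1.96) = Φ(6.556) = 1.0.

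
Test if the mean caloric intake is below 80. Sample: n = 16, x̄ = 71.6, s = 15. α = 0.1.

t = (71.6 - 80)/(15/√16) = -2.24, df = 15. Critical t = -1.341. Reject H₀.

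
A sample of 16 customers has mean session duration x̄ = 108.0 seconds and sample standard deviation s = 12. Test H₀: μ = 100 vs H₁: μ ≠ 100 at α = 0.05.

t = (x̄ - μ₀)/(s/√n) = (108.0 - 100)/(12/√16) = 2.667. df = 15, critical t = ±2.131. Reject H₀.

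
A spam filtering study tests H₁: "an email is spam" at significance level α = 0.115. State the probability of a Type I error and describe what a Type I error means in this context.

P(Type I error) = α = 0.115. A Type I error is rejecting H₀ when H₀ is actually true (false positive) — here, concluding that an email is spam when in fact this is not the case. Consequence: a legitimate email is sent to the spam folder and the user misses it.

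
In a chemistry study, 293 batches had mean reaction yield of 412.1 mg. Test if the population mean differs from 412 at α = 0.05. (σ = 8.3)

z = (x̄ - μ₀)/(σ/√n) = (412.1 - 412)/(8.3/√293) = 0.206. Critical value: ±1.96. Since |0.206| ≤ 1.96, Fail to reject H₀.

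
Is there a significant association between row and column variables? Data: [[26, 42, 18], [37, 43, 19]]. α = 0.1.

χ² = 1.051. df = 2, critical = 4.605. Fail to reject H₀. No evidence of dependence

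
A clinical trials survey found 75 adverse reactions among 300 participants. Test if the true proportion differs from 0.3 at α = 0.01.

p̂ = 0.25, p₀ = 0.3. z = (p̂ - p₀)/√(p₀(1-p₀)/n) = -1.89. Critical: ±2.576. Fail to reject H₀.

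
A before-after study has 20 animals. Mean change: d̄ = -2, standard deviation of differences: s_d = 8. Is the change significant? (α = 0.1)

t = d̄/(s_d/√n) = -2/(8/√20) = -1.118. df = 19, critical t = ±1.729. Fail to reject H₀.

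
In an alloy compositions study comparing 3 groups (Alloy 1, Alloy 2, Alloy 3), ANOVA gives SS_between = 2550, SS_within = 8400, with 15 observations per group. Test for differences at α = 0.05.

df_between = 2, df_within = 42. F = MS_between/MS_within = 1275.0/200.0 = 6.375. F_crit ≈ 3.22. Reject H₀. At least one mean differs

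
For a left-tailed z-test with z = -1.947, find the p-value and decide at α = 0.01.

p = P(Z < -1.947) = Φ(-1.947) ≈ 0.0258. Since p ≥ 0.01, fail to reject H₀ (not significant) at α = 0.01.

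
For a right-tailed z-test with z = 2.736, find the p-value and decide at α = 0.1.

p = P(Z > 2.736) = 1 - Φ(2.736) ≈ 0.0031. Since p < 0.1, reject H₀ (significant) at α = 0.1.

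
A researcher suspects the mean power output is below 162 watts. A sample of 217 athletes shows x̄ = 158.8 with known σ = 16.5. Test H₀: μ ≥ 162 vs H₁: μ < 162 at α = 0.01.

z = -2.857. Critical value: -2.33. Reject H₀.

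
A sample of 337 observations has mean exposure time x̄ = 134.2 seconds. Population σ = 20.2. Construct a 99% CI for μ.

CI = x̄ ± z*(σ/√n) = 134.2 ± 2.576(20.2/√337) = 134.2 ± 2.83 = (131.37, 137.03)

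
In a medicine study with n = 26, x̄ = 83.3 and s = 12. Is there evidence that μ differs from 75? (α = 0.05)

t = (x̄ - μ₀)/(s/√n) = (83.3 - 75)/(12/√26) = 3.527. df = 25, critical t = ±2.06. Reject H₀.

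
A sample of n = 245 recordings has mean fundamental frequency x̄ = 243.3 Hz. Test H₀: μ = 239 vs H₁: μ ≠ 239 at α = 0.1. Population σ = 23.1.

z = (x̄ - μ₀)/(σ/√n) = (243.3 - 239)/(23.1/√245) = 2.914. Critical value: ±1.645. Since |2.914| > 1.645, Reject H₀.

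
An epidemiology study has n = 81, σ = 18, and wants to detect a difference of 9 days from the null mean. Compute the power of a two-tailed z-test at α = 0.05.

SE = σ/√n = 18/√81 = 2.0. Non-centrality λ = d/SE = 9/2.0 = 4.5. Power ≈ Φ(λ - z_{α/2}) = Φ(4.5 - 1.96) = Φ(2.54) = 0.994.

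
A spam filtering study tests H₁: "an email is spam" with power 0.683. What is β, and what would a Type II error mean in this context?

β = 1 - power = 1 - 0.683 = 0.317. A Type II error is failing to reject H₀ when H₀ is false (false negative) — here, failing to conclude that an email is spam when in fact it is true. Consequence: a spam email lands in the inbox.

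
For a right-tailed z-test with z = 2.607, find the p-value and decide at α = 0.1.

p = P(Z > 2.607) = 1 - Φ(2.607) ≈ 0.0046. Since p < 0.1, reject H₀ (significant) at α = 0.1.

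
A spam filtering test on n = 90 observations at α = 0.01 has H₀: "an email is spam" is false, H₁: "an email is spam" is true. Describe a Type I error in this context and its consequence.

Type I error: rejecting H₀ when it is true — concluding that an email is spam when in fact it is not. Consequence: a legitimate email is sent to the spam folder and the user misses it.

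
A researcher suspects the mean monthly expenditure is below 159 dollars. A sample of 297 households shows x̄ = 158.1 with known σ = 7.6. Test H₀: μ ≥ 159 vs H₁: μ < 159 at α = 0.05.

z = -2.041. Critical value: -1.645. Reject H₀.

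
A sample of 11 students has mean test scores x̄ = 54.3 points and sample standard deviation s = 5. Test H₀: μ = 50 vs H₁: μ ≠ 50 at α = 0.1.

t = (x̄ - μ₀)/(s/√n) = (54.3 - 50)/(5/√11) = 2.852. df = 10, critical t = ±1.812. Reject H₀.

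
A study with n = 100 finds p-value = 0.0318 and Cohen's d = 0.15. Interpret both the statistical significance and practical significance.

Statistically significant (p = 0.0318 < 0.05). Cohen's d = 0.15 indicates a very small effect size. Both statistical and practical significance should be considered.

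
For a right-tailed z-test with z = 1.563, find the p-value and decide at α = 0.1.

p = P(Z > 1.563) = 1 - Φ(1.563) ≈ 0.059. Since p < 0.1, reject H₀ (significant) at α = 0.1.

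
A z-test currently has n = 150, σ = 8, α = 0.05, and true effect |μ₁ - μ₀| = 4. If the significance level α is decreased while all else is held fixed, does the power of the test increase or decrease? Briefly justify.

Power decreases: a smaller α raises the critical value, so less of the H₁ sampling distribution falls in the rejection region.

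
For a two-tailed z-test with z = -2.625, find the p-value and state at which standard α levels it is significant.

p = 2·P(Z > |-2.625|) = 2·(1 - Φ(2.625)) ≈ 0.0087. Significant at α = 0.1; Significant at α = 0.05; Significant at α = 0.01.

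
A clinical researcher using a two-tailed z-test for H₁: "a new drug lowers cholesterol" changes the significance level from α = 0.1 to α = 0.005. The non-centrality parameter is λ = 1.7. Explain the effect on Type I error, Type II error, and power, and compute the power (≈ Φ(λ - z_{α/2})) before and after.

Decreasing α from 0.1 to 0.005:
• Type I error rate decreases (α is the Type I rate by definition).
• Critical value moves from z_{α/2} = 1.645 to 2.807, so power = Φ(λ - z_{α/2}) goes from Φ(1.7 - 1.645) = 0.522 to Φ(1.7 - 2.807) = 0.134.
• Type II error rate β = 1 - power therefore increases (0.478 → 0.866).
Appropriate when false positives are costly — here, approving an ineffective drug — patients take a useless medication and may skip effective alternatives.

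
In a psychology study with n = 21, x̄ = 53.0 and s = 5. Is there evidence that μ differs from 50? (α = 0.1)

t = (x̄ - μ₀)/(s/√n) = (53.0 - 50)/(5/√21) = 2.75. df = 20, critical t = ±1.725. Reject H₀.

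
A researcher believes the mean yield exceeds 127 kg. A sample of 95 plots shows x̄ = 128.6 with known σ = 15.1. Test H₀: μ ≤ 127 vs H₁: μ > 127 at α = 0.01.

z = 1.033. Critical value: 2.33. Fail to reject H₀.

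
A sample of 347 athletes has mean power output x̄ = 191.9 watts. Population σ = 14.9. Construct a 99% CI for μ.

CI = x̄ ± z*(σ/√n) = 191.9 ± 2.576(14.9/√347) = 191.9 ± 2.06 = (189.84, 193.96)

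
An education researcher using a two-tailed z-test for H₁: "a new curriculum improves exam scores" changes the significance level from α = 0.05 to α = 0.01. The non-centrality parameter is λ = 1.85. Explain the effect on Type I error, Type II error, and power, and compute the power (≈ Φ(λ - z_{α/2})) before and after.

Decreasing α from 0.05 to 0.01:
• Type I error rate decreases (α is the Type I rate by definition).
• Critical value moves from z_{α/2} = 1.96 to 2.576, so power = Φ(λ - z_{α/2}) goes from Φ(1.85 - 1.96) = 0.456 to Φ(1.85 - 2.576) = 0.234.
• Type II error rate β = 1 - power therefore increases (0.544 → 0.766).
Appropriate when false positives are costly — here, adopting a curriculum that gives no real benefit — disruption for nothing.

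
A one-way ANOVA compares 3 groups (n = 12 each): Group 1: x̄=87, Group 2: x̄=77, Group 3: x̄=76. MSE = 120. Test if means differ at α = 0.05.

Grand mean = 80.0. SS_between = 888.0, MS_between = 444.0. F = 3.7, F_crit ≈ 3.285. Reject H₀.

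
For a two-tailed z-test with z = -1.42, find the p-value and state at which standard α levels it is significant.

p = 2·P(Z > |-1.42|) = 2·(1 - Φ(1.42)) ≈ 0.1556. Not significant at any standard level.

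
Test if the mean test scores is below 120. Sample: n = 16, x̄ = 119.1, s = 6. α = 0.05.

t = (119.1 - 120)/(6/√16) = -0.6, df = 15. Critical t = -1.753. Fail to reject H₀.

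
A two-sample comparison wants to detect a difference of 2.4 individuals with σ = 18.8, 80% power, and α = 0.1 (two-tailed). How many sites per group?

n per group = 2(z_α/2 + z_β)²σ²/d² = 2×(1.645 + 0.84)²×18.8²/2.4² = 757.8 → n = 758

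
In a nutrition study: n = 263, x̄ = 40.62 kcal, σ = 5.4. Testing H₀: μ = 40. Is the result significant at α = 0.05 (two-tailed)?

z = (40.62 - 40)/(5.4/√263) = 1.862. Since |z| ≤ 1.96, not significant at α = 0.05.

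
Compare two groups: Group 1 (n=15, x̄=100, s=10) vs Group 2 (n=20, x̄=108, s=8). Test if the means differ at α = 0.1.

Pooled sp = 8.9. t = -2.631, df = 33. Critical t = ±1.692. Reject H₀.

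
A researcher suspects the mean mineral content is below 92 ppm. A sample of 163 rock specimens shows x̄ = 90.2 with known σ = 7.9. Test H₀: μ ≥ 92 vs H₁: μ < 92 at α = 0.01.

z = -2.909. Critical value: -2.33. Reject H₀.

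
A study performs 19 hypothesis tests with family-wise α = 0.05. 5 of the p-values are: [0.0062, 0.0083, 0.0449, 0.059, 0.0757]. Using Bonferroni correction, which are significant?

Bonferroni α = 0.05/19 = 0.00263. None of the given p-values are significant.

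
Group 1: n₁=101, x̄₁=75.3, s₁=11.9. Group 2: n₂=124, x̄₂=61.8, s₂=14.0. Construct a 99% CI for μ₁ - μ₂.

Difference = 13.5. SE = √(11.9²/101 + 14.0²/124) = 1.727. CI = (9.05, 17.95)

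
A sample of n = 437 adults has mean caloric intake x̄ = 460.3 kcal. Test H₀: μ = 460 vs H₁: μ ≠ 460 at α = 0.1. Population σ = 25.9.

z = (x̄ - μ₀)/(σ/√n) = (460.3 - 460)/(25.9/√437) = 0.242. Critical value: ±1.645. Since |0.242| ≤ 1.645, Fail to reject H₀.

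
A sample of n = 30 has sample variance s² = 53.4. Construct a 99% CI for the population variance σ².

df = 29. χ²_{0.005} = 52.336, χ²_{0.995} = 13.121. CI for σ² = ((n-1)s²/χ²_{α/2}, (n-1)s²/χ²_{1-α/2}) = (29·53.4/52.336, 29·53.4/13.121) = (29.59, 118.02)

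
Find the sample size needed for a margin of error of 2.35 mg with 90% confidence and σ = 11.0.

n = (z*σ/E)² = (1.645×11.0/2.35)² = 59.3 → n = 60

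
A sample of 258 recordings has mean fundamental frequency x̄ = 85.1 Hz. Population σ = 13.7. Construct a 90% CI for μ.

CI = x̄ ± z*(σ/√n) = 85.1 ± 1.645(13.7/√258) = 85.1 ± 1.4 = (83.7, 86.5)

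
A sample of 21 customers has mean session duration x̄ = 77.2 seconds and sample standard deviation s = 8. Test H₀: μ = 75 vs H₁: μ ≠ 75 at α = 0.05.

t = (x̄ - μ₀)/(s/√n) = (77.2 - 75)/(8/√21) = 1.26. df = 20, critical t = ±2.086. Fail to reject H₀.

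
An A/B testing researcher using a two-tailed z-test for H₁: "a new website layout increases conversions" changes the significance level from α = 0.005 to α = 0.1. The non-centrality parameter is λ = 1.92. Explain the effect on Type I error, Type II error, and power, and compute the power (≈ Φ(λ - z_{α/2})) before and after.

Increasing α from 0.005 to 0.1:
• Type I error rate increases (α is the Type I rate by definition).
• Critical value moves from z_{α/2} = 2.807 to 1.645, so power = Φ(λ - z_{α/2}) goes from Φ(1.92 - 2.807) = 0.188 to Φ(1.92 - 1.645) = 0.608.
• Type II error rate β = 1 - power therefore decreases (0.812 → 0.392).
Appropriate when false negatives are costly — here, discarding a layout that would have improved conversions — lost revenue.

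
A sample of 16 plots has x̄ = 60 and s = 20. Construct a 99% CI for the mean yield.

CI = x̄ ± t*(s/√n) = 60 ± 2.947(20/√16) = (45.27, 74.73)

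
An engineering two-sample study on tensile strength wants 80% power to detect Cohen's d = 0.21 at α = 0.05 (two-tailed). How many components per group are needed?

z_{α/2} = 1.96, z_β = Φ⁻¹(0.8) = 0.842. For small effect (d = 0.21): n per group = 2(z_{α/2} + z_β)²/d² = 2(1.96 + 0.842)²/0.21² = 356.1 → 357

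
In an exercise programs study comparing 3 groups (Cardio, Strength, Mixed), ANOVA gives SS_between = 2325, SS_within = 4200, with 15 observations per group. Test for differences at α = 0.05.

df_between = 2, df_within = 42. F = MS_between/MS_within = 1162.5/100.0 = 11.625. F_crit ≈ 3.22. Reject H₀. At least one mean differs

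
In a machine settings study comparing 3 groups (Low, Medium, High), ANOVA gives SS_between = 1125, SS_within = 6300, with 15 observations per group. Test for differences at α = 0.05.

df_between = 2, df_within = 42. F = MS_between/MS_within = 562.5/150.0 = 3.75. F_crit ≈ 3.22. Reject H₀. At least one mean differs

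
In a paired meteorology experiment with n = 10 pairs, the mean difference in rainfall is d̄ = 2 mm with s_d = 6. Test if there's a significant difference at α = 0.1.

t = d̄/(s_d/√n) = 2/(6/√10) = 1.054. df = 9, critical t = ±1.833. Fail to reject H₀.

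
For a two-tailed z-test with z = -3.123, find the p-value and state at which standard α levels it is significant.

p = 2·P(Z > |-3.123|) = 2·(1 - Φ(3.123)) ≈ 0.0018. Significant at α = 0.1; Significant at α = 0.05; Significant at α = 0.01.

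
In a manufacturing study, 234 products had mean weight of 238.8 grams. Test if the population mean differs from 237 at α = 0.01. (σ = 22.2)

z = (x̄ - μ₀)/(σ/√n) = (238.8 - 237)/(22.2/√234) = 1.24. Critical value: ±2.576. Since |1.24| ≤ 2.576, Fail to reject H₀.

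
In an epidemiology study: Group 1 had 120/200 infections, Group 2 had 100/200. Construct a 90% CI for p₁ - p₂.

p̂₁ = 0.6, p̂₂ = 0.5. Difference = 0.1. CI = (0.019, 0.181)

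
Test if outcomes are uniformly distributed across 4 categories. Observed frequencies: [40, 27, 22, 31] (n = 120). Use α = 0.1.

Expected = 30 each. χ² = Σ(O-E)²/E = 5.8. df = 3, critical value = 6.251. Fail to reject H₀.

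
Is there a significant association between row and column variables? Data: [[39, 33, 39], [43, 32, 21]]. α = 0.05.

χ² = 4.547. df = 2, critical = 5.991. Fail to reject H₀. No evidence of dependence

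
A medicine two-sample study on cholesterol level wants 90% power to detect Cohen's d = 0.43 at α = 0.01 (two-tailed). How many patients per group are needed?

z_{α/2} = 2.576, z_β = Φ⁻¹(0.9) = 1.282. For small effect (d = 0.43): n per group = 2(z_{α/2} + z_β)²/d² = 2(2.576 + 1.282)²/0.43² = 161.0 → 161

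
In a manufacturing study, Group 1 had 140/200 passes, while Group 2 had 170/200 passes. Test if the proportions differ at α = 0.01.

p̂₁ = 0.7, p̂₂ = 0.85, pooled p̂ = 0.775. z = -3.592. Critical: ±2.576. Reject H₀.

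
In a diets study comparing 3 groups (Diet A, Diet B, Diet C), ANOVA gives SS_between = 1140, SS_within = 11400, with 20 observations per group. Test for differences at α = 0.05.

df_between = 2, df_within = 57. F = MS_between/MS_within = 570.0/200.0 = 2.85. F_crit ≈ 3.159. Fail to reject H₀.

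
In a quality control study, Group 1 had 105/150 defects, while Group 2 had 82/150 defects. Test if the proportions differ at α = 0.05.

p̂₁ = 0.7, p̂₂ = 0.547, pooled p̂ = 0.623. z = 2.74. Critical: ±1.96. Reject H₀.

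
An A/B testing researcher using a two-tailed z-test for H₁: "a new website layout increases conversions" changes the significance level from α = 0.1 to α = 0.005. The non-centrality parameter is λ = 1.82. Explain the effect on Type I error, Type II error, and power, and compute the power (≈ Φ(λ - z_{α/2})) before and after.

Decreasing α from 0.1 to 0.005:
• Type I error rate decreases (α is the Type I rate by definition).
• Critical value moves from z_{α/2} = 1.645 to 2.807, so power = Φ(λ - z_{α/2}) goes from Φ(1.82 - 1.645) = 0.569 to Φ(1.82 - 2.807) = 0.162.
• Type II error rate β = 1 - power therefore increases (0.431 → 0.838).
Appropriate when false positives are costly — here, rolling out a layout that doesn't actually help — wasted engineering effort.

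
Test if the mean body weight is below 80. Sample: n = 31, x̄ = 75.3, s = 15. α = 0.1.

t = (75.3 - 80)/(15/√31) = -1.745, df = 30. Critical t = -1.31. Reject H₀.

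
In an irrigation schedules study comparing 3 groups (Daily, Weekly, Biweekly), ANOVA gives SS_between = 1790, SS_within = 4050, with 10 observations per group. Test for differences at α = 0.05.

df_between = 2, df_within = 27. F = MS_between/MS_within = 895.0/150.0 = 5.967. F_crit ≈ 3.354. Reject H₀. At least one mean differs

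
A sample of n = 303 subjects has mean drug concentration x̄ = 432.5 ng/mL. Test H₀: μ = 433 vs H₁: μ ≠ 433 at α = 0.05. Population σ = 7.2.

z = (x̄ - μ₀)/(σ/√n) = (432.5 - 433)/(7.2/√303) = -1.209. Critical value: ±1.96. Since |-1.209| ≤ 1.96, Fail to reject H₀.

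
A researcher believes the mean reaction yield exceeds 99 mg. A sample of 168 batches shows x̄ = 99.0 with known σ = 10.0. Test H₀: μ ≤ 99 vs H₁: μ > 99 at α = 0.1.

z = 0.0. Critical value: 1.28. Fail to reject H₀.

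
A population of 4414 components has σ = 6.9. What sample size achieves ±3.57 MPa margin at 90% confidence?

Without FPC: n₀ = (1.645×6.9/3.57)² = 10.109. With FPC: n = n₀N/(n₀+N-1) = 10.1 → n = 11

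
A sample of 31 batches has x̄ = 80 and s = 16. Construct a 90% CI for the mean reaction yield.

CI = x̄ ± t*(s/√n) = 80 ± 1.697(16/√31) = (75.12, 84.88)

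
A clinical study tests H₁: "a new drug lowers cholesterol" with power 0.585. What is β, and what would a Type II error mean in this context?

β = 1 - power = 1 - 0.585 = 0.415. A Type II error is failing to reject H₀ when H₀ is false (false negative) — here, failing to conclude that a new drug lowers cholesterol when in fact it is true. Consequence: shelving an effective drug — patients miss out on a treatment that would have helped.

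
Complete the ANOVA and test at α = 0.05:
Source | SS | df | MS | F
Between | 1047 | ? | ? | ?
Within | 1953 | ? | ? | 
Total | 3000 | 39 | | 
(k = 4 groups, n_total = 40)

df_between = 3, df_within = 36. MS_between = 349.0, MS_within = 54.25. F = 6.433, F_crit ≈ 2.866. Reject H₀.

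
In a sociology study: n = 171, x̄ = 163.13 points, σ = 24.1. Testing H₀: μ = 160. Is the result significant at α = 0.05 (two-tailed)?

z = (163.13 - 160)/(24.1/√171) = 1.698. Since |z| ≤ 1.96, not significant at α = 0.05.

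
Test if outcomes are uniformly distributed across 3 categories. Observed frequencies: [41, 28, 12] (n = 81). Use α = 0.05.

Expected = 27 each. χ² = Σ(O-E)²/E = 15.63. df = 2, critical value = 5.991. Reject H₀.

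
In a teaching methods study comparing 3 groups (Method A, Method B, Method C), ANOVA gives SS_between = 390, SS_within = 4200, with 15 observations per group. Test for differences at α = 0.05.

df_between = 2, df_within = 42. F = MS_between/MS_within = 195.0/100.0 = 1.95. F_crit ≈ 3.22. Fail to reject H₀.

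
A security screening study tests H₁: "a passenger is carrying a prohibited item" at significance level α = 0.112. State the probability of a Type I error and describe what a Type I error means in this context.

P(Type I error) = α = 0.112. A Type I error is rejecting H₀ when H₀ is actually true (false positive) — here, concluding that a passenger is carrying a prohibited item when in fact this is not the case. Consequence: detaining an innocent passenger — delay and inconvenience.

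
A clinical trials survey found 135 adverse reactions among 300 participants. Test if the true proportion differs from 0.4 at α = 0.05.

p̂ = 0.45, p₀ = 0.4. z = (p̂ - p₀)/√(p₀(1-p₀)/n) = 1.768. Critical: ±1.96. Fail to reject H₀.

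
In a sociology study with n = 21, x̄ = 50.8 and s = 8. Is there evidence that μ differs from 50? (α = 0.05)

t = (x̄ - μ₀)/(s/√n) = (50.8 - 50)/(8/√21) = 0.458. df = 20, critical t = ±2.086. Fail to reject H₀.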